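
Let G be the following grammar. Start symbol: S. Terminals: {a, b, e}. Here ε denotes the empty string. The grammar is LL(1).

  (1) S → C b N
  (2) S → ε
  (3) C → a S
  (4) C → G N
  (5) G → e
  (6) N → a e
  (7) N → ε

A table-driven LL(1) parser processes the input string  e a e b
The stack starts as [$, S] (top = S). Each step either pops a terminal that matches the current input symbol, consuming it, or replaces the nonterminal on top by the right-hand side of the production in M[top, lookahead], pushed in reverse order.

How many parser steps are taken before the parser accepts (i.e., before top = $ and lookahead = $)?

9

step 1: stack=$ S  input=e a e b $  — expand S → C b N
step 2: stack=$ N b C  input=e a e b $  — expand C → G N
step 3: stack=$ N b N G  input=e a e b $  — expand G → e
step 4: stack=$ N b N e  input=e a e b $  — match e
step 5: stack=$ N b N  input=a e b $  — expand N → a e
step 6: stack=$ N b e a  input=a e b $  — match a
step 7: stack=$ N b e  input=e b $  — match e
step 8: stack=$ N b  input=b $  — match b
step 9: stack=$ N  input=$  — expand N → ε
Accept reached after 9 steps.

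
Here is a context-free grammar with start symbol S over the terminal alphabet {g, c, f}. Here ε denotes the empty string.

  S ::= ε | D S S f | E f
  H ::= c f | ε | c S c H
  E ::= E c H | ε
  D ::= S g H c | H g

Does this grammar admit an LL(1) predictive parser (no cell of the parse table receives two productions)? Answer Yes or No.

FIRST(S) = {ε, c, f, g}
FIRST(H) = {ε, c}
FIRST(E) = {ε, c}
FIRST(D) = {c, f, g}
FOLLOW(S) = {$, c, f, g}
FOLLOW(H) = {c, f, g}
FOLLOW(E) = {c, f}
FOLLOW(D) = {c, f, g}
Cell M[D, c] receives both D ::= S g H c and D ::= H g — the grammar is not LL(1).

No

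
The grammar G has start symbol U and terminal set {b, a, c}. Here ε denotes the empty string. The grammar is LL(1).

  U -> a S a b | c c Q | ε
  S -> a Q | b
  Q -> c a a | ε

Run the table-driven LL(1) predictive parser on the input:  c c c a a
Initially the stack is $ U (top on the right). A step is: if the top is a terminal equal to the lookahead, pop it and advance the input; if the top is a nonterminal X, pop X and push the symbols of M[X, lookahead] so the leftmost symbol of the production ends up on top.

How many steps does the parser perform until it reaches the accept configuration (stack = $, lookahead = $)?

     Stack    Input        Action
  1  $ U      c c c a a $  expand U -> c c Q
  2  $ Q c c  c c c a a $  match c
  3  $ Q c    c c a a $    match c
  4  $ Q      c a a $      expand Q -> c a a
  5  $ a a c  c a a $      match c
  6  $ a a    a a $        match a
  7  $ a      a $          match a
Accept reached after 7 steps.

7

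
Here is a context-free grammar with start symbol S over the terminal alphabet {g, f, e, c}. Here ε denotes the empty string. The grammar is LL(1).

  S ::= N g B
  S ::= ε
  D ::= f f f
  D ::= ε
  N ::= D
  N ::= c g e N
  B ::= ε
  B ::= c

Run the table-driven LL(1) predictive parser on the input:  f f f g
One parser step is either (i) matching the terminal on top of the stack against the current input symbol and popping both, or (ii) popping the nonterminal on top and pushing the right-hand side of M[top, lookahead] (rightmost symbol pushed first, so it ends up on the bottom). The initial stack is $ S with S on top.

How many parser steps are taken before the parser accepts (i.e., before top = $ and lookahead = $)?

8

step 1: stack=$ S  input=f f f g $  — expand S ::= N g B
step 2: stack=$ B g N  input=f f f g $  — expand N ::= D
step 3: stack=$ B g D  input=f f f g $  — expand D ::= f f f
step 4: stack=$ B g f f f  input=f f f g $  — match f
step 5: stack=$ B g f f  input=f f g $  — match f
step 6: stack=$ B g f  input=f g $  — match f
step 7: stack=$ B g  input=g $  — match g
step 8: stack=$ B  input=$  — expand B ::= ε
Accept reached after 8 steps.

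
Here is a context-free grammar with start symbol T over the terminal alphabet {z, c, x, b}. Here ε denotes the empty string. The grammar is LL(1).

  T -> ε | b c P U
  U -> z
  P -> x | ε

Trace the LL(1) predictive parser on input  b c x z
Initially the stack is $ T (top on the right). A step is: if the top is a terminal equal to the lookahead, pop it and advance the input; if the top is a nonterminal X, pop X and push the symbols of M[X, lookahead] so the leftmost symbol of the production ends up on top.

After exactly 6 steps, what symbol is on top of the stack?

z

     Stack      Input      Action
  1  $ T        b c x z $  expand T -> b c P U
  2  $ U P c b  b c x z $  match b
  3  $ U P c    c x z $    match c
  4  $ U P      x z $      expand P -> x
  5  $ U x      x z $      match x
  6  $ U        z $        expand U -> z
Stack after step 6: $ z (top = z).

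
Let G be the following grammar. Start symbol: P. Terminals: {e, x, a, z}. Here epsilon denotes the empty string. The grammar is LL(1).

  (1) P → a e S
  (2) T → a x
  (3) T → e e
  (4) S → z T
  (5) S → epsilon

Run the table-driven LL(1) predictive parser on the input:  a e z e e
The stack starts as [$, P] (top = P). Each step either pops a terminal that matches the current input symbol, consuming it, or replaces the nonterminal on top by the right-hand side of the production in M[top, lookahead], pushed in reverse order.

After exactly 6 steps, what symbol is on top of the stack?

e

     Stack    Input        Action
  1  $ P      a e z e e $  expand P → a e S
  2  $ S e a  a e z e e $  match a
  3  $ S e    e z e e $    match e
  4  $ S      z e e $      expand S → z T
  5  $ T z    z e e $      match z
  6  $ T      e e $        expand T → e e
Stack after step 6: $ e e (top = e).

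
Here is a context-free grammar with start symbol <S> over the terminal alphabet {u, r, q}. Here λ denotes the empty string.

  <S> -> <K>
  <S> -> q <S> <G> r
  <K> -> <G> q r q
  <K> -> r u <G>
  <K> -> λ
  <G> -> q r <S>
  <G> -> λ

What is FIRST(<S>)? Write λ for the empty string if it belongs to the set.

{λ, q, r}

FIRST(<G>): from <G>->q r <S> we get {q}; from <G>->λ we get {λ}. So FIRST(<G>) = {λ, q}.
FIRST(<K>): from <K>-><G> q r q we get {q}; from <K>->r u <G> we get {r}; from <K>->λ we get {λ}. So FIRST(<K>) = {λ, q, r}.
FIRST(<S>): from <S>-><K> we get {λ, q, r}; from <S>->q <S> <G> r we get {q}. So FIRST(<S>) = {λ, q, r}.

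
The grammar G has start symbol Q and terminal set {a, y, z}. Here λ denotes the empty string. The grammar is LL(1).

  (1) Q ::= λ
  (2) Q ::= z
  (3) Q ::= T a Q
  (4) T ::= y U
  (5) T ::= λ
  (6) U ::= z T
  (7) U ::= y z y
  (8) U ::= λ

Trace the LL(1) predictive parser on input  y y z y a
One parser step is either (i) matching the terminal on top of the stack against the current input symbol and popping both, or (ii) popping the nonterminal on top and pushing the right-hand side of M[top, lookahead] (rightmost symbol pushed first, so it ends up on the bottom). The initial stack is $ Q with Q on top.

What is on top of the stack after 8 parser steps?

Q

step 1: stack=$ Q  input=y y z y a $  — expand Q ::= T a Q
step 2: stack=$ Q a T  input=y y z y a $  — expand T ::= y U
step 3: stack=$ Q a U y  input=y y z y a $  — match y
step 4: stack=$ Q a U  input=y z y a $  — expand U ::= y z y
step 5: stack=$ Q a y z y  input=y z y a $  — match y
step 6: stack=$ Q a y z  input=z y a $  — match z
step 7: stack=$ Q a y  input=y a $  — match y
step 8: stack=$ Q a  input=a $  — match a
Stack after step 8: $ Q (top = Q).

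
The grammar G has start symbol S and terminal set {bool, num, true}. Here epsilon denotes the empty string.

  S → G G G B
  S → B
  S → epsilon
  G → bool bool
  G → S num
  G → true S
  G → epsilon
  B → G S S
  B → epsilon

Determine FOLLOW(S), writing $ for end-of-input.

{$, bool, num, true}

FIRST(S): from S→G G G B we get {epsilon, bool, num, true}; from S→B we get {epsilon, bool, num, true}; from S→epsilon we get {epsilon}. So FIRST(S) = {epsilon, bool, num, true}.
FIRST(G): from G→bool bool we get {bool}; from G→S num we get {bool, num, true}; from G→true S we get {true}; from G→epsilon we get {epsilon}. So FIRST(G) = {epsilon, bool, num, true}.
FIRST(B): from B→G S S we get {epsilon, bool, num, true}; from B→epsilon we get {epsilon}. So FIRST(B) = {epsilon, bool, num, true}.
FOLLOW(S) includes $ since S is the start symbol.
FOLLOW(S): in G→S num, S is followed by num with FIRST {num}; in G→true S, the suffix after S is empty, so FOLLOW(S) ⊇ FOLLOW(G) = {$, bool, num, true}; in B→G S S (occurrence 1), S is followed by S with FIRST {epsilon, bool, num, true}; in B→G S S (occurrence 1), the suffix after S is nullable, so FOLLOW(S) ⊇ FOLLOW(B) = {$, bool, num, true}; in B→G S S (occurrence 2), the suffix after S is empty, so FOLLOW(S) ⊇ FOLLOW(B) = {$, bool, num, true}. Thus FOLLOW(S) = {$, bool, num, true}.
FOLLOW(B): in S→G G G B, the suffix after B is empty, so FOLLOW(B) ⊇ FOLLOW(S) = {$, bool, num, true}; in S→B, the suffix after B is empty, so FOLLOW(B) ⊇ FOLLOW(S) = {$, bool, num, true}. Thus FOLLOW(B) = {$, bool, num, true}.
FOLLOW(G): in S→G G G B (occurrence 1), G is followed by G G B with FIRST {epsilon, bool, num, true}; in S→G G G B (occurrence 1), the suffix after G is nullable, so FOLLOW(G) ⊇ FOLLOW(S) = {$, bool, num, true}; in S→G G G B (occurrence 2), G is followed by G B with FIRST {epsilon, bool, num, true}; in S→G G G B (occurrence 2), the suffix after G is nullable, so FOLLOW(G) ⊇ FOLLOW(S) = {$, bool, num, true}; in S→G G G B (occurrence 3), G is followed by B with FIRST {epsilon, bool, num, true}; in S→G G G B (occurrence 3), the suffix after G is nullable, so FOLLOW(G) ⊇ FOLLOW(S) = {$, bool, num, true}; in B→G S S, G is followed by S S with FIRST {epsilon, bool, num, true}; in B→G S S, the suffix after G is nullable, so FOLLOW(G) ⊇ FOLLOW(B) = {$, bool, num, true}. Thus FOLLOW(G) = {$, bool, num, true}.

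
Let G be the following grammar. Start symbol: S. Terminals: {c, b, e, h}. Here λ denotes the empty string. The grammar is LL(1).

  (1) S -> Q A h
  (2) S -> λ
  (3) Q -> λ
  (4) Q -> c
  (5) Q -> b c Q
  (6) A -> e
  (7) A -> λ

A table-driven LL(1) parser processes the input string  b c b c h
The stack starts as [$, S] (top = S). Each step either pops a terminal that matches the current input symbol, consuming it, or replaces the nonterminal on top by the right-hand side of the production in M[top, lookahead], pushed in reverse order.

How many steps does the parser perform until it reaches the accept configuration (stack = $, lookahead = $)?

10

      Stack        Input        Action
   1  $ S          b c b c h $  expand S -> Q A h
   2  $ h A Q      b c b c h $  expand Q -> b c Q
   3  $ h A Q c b  b c b c h $  match b
   4  $ h A Q c    c b c h $    match c
   5  $ h A Q      b c h $      expand Q -> b c Q
   6  $ h A Q c b  b c h $      match b
   7  $ h A Q c    c h $        match c
   8  $ h A Q      h $          expand Q -> λ
   9  $ h A        h $          expand A -> λ
  10  $ h          h $          match h
Accept reached after 10 steps.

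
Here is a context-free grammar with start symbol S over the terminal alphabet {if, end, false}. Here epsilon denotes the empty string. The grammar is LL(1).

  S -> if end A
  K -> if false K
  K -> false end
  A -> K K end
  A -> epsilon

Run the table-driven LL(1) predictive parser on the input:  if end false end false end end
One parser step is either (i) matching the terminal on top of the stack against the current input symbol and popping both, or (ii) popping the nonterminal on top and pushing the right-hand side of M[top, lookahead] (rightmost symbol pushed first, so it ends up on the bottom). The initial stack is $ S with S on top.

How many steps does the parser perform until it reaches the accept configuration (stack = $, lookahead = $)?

11

step 1: stack=$ S  input=if end false end false end end $  — expand S -> if end A
step 2: stack=$ A end if  input=if end false end false end end $  — match if
step 3: stack=$ A end  input=end false end false end end $  — match end
step 4: stack=$ A  input=false end false end end $  — expand A -> K K end
step 5: stack=$ end K K  input=false end false end end $  — expand K -> false end
step 6: stack=$ end K end false  input=false end false end end $  — match false
step 7: stack=$ end K end  input=end false end end $  — match end
step 8: stack=$ end K  input=false end end $  — expand K -> false end
step 9: stack=$ end end false  input=false end end $  — match false
step 10: stack=$ end end  input=end end $  — match end
step 11: stack=$ end  input=end $  — match end
Accept reached after 11 steps.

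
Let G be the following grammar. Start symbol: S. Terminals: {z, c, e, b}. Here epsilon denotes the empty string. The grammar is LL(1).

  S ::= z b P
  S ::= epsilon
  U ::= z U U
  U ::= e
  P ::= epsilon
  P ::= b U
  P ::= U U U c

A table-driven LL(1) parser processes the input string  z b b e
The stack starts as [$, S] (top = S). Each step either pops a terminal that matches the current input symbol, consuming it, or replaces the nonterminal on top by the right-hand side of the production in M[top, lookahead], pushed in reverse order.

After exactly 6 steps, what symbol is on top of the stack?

e

step 1: stack=$ S  input=z b b e $  — expand S ::= z b P
step 2: stack=$ P b z  input=z b b e $  — match z
step 3: stack=$ P b  input=b b e $  — match b
step 4: stack=$ P  input=b e $  — expand P ::= b U
step 5: stack=$ U b  input=b e $  — match b
step 6: stack=$ U  input=e $  — expand U ::= e
Stack after step 6: $ e (top = e).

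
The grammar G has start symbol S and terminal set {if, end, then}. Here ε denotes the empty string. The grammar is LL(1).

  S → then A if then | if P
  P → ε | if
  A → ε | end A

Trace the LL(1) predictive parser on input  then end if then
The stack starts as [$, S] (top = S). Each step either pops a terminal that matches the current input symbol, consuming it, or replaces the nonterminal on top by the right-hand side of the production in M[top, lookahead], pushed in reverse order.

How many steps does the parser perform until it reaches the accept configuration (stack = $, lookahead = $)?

     Stack             Input               Action
  1  $ S               then end if then $  expand S → then A if then
  2  $ then if A then  then end if then $  match then
  3  $ then if A       end if then $       expand A → end A
  4  $ then if A end   end if then $       match end
  5  $ then if A       if then $           expand A → ε
  6  $ then if         if then $           match if
  7  $ then            then $              match then
Accept reached after 7 steps.

7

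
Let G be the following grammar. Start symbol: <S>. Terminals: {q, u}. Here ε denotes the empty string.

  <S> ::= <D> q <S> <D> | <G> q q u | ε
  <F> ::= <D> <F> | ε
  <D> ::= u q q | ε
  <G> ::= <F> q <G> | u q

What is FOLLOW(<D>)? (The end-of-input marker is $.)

FIRST(<D>): from <D>::=u q q we get {u}; from <D>::=ε we get {ε}. So FIRST(<D>) = {ε, u}.
FIRST(<F>): from <F>::=<D> <F> we get {ε, u}; from <F>::=ε we get {ε}. So FIRST(<F>) = {ε, u}.
FIRST(<G>): from <G>::=<F> q <G> we get {q, u}; from <G>::=u q we get {u}. So FIRST(<G>) = {q, u}.
FIRST(<S>): from <S>::=<D> q <S> <D> we get {q, u}; from <S>::=<G> q q u we get {q, u}; from <S>::=ε we get {ε}. So FIRST(<S>) = {ε, q, u}.
FOLLOW(<S>) includes $ since <S> is the start symbol.
FOLLOW(<S>): in <S>::=<D> q <S> <D>, <S> is followed by <D> with FIRST {ε, u}; in <S>::=<D> q <S> <D>, the suffix after <S> is nullable (adds nothing new). Thus FOLLOW(<S>) = {$, u}.
FOLLOW(<F>): in <F>::=<D> <F>, the suffix after <F> is empty (adds nothing new); in <G>::=<F> q <G>, <F> is followed by q <G> with FIRST {q}. Thus FOLLOW(<F>) = {q}.
FOLLOW(<D>): in <S>::=<D> q <S> <D> (occurrence 1), <D> is followed by q <S> <D> with FIRST {q}; in <S>::=<D> q <S> <D> (occurrence 2), the suffix after <D> is empty, so FOLLOW(<D>) ⊇ FOLLOW(<S>) = {$, u}; in <F>::=<D> <F>, <D> is followed by <F> with FIRST {ε, u}; in <F>::=<D> <F>, the suffix after <D> is nullable, so FOLLOW(<D>) ⊇ FOLLOW(<F>) = {q}. Thus FOLLOW(<D>) = {$, q, u}.
FOLLOW(<G>): in <S>::=<G> q q u, <G> is followed by q q u with FIRST {q}; in <G>::=<F> q <G>, the suffix after <G> is empty (adds nothing new). Thus FOLLOW(<G>) = {q}.

{$, q, u}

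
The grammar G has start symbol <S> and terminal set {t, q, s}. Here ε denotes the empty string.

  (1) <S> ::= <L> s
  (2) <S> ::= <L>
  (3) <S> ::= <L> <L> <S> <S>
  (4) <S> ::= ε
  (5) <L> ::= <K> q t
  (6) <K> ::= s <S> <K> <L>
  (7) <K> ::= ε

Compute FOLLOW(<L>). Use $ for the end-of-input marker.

FIRST(<K>) = {ε, s}
FIRST(<L>) = {q, s}  (via <K> q t)
FIRST(<S>) = {ε, q, s}  (via <L> s, <L>, <L> <L> <S> <S>)
FOLLOW(<S>) includes $ since <S> is the start symbol.
FOLLOW(<S>): in <S>::=<L> <L> <S> <S> (occurrence 1), <S> is followed by <S> with FIRST {ε, q, s}; in <S>::=<L> <L> <S> <S> (occurrence 1), the suffix after <S> is nullable (adds nothing new); in <S>::=<L> <L> <S> <S> (occurrence 2), the suffix after <S> is empty (adds nothing new); in <K>::=s <S> <K> <L>, <S> is followed by <K> <L> with FIRST {q, s}. Thus FOLLOW(<S>) = {$, q, s}.
FOLLOW(<K>): in <L>::=<K> q t, <K> is followed by q t with FIRST {q}; in <K>::=s <S> <K> <L>, <K> is followed by <L> with FIRST {q, s}. Thus FOLLOW(<K>) = {q, s}.
FOLLOW(<L>): in <S>::=<L> s, <L> is followed by s with FIRST {s}; in <S>::=<L>, the suffix after <L> is empty, so FOLLOW(<L>) ⊇ FOLLOW(<S>) = {$, q, s}; in <S>::=<L> <L> <S> <S> (occurrence 1), <L> is followed by <L> <S> <S> with FIRST {q, s}; in <S>::=<L> <L> <S> <S> (occurrence 2), <L> is followed by <S> <S> with FIRST {ε, q, s}; in <S>::=<L> <L> <S> <S> (occurrence 2), the suffix after <L> is nullable, so FOLLOW(<L>) ⊇ FOLLOW(<S>) = {$, q, s}; in <K>::=s <S> <K> <L>, the suffix after <L> is empty, so FOLLOW(<L>) ⊇ FOLLOW(<K>) = {q, s}. Thus FOLLOW(<L>) = {$, q, s}.

{$, q, s}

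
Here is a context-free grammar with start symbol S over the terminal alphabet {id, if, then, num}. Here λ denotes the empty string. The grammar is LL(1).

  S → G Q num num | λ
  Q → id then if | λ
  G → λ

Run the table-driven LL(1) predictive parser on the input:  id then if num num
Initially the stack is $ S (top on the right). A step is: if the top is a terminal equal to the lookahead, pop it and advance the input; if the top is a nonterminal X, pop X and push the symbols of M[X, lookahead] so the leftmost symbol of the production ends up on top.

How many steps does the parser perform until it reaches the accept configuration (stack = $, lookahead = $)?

8

     Stack                 Input                 Action
  1  $ S                   id then if num num $  expand S → G Q num num
  2  $ num num Q G         id then if num num $  expand G → λ
  3  $ num num Q           id then if num num $  expand Q → id then if
  4  $ num num if then id  id then if num num $  match id
  5  $ num num if then     then if num num $     match then
  6  $ num num if          if num num $          match if
  7  $ num num             num num $             match num
  8  $ num                 num $                 match num
Accept reached after 8 steps.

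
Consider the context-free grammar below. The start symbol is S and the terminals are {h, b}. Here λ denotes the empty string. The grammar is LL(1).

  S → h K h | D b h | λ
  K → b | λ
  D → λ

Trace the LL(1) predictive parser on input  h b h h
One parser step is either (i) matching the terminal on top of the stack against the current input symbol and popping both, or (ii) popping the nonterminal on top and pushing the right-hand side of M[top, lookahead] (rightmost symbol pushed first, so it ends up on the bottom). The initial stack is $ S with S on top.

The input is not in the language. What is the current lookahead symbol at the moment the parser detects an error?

h

     Stack    Input      Action
  1  $ S      h b h h $  expand S → h K h
  2  $ h K h  h b h h $  match h
  3  $ h K    b h h $    expand K → b
  4  $ h b    b h h $    match b
  5  $ h      h h $      match h
  6  $        h $        error: stack empty but input remains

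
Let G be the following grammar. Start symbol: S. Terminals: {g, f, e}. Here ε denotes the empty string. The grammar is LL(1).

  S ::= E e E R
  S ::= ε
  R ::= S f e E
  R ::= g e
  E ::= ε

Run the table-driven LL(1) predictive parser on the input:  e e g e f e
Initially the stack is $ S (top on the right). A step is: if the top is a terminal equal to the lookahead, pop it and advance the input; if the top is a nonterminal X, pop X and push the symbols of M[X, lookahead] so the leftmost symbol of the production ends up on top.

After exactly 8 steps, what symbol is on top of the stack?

E

step 1: stack=$ S  input=e e g e f e $  — expand S ::= E e E R
step 2: stack=$ R E e E  input=e e g e f e $  — expand E ::= ε
step 3: stack=$ R E e  input=e e g e f e $  — match e
step 4: stack=$ R E  input=e g e f e $  — expand E ::= ε
step 5: stack=$ R  input=e g e f e $  — expand R ::= S f e E
step 6: stack=$ E e f S  input=e g e f e $  — expand S ::= E e E R
step 7: stack=$ E e f R E e E  input=e g e f e $  — expand E ::= ε
step 8: stack=$ E e f R E e  input=e g e f e $  — match e
Stack after step 8: $ E e f R E (top = E).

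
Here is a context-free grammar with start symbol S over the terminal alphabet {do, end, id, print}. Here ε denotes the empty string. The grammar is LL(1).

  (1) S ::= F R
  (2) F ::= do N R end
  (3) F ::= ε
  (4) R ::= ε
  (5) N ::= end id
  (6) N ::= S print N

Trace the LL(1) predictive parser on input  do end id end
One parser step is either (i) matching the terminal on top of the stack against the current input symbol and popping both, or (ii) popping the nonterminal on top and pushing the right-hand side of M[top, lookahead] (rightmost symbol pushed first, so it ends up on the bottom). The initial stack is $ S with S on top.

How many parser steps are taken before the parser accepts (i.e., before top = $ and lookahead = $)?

step 1: stack=$ S  input=do end id end $  — expand S ::= F R
step 2: stack=$ R F  input=do end id end $  — expand F ::= do N R end
step 3: stack=$ R end R N do  input=do end id end $  — match do
step 4: stack=$ R end R N  input=end id end $  — expand N ::= end id
step 5: stack=$ R end R id end  input=end id end $  — match end
step 6: stack=$ R end R id  input=id end $  — match id
step 7: stack=$ R end R  input=end $  — expand R ::= ε
step 8: stack=$ R end  input=end $  — match end
step 9: stack=$ R  input=$  — expand R ::= ε
Accept reached after 9 steps.

9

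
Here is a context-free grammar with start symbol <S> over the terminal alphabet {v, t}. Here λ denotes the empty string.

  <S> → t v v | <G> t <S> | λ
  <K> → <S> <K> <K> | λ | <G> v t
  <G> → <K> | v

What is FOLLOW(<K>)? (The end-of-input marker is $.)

FIRST(<S>) = {λ, t, v}  (via <G> t <S>)
FIRST(<K>) = {λ, t, v}  (via <S> <K> <K>, <G> v t)
FIRST(<G>) = {λ, t, v}  (via <K>)
FOLLOW(<S>) includes $ since <S> is the start symbol.
FOLLOW(<G>): in <S>→<G> t <S>, <G> is followed by t <S> with FIRST {t}; in <K>→<G> v t, <G> is followed by v t with FIRST {v}. Thus FOLLOW(<G>) = {t, v}.
FOLLOW(<K>): in <K>→<S> <K> <K> (occurrence 1), <K> is followed by <K> with FIRST {λ, t, v}; in <K>→<S> <K> <K> (occurrence 1), the suffix after <K> is nullable (adds nothing new); in <K>→<S> <K> <K> (occurrence 2), the suffix after <K> is empty (adds nothing new); in <G>→<K>, the suffix after <K> is empty, so FOLLOW(<K>) ⊇ FOLLOW(<G>) = {t, v}. Thus FOLLOW(<K>) = {t, v}.
FOLLOW(<S>): in <S>→<G> t <S>, the suffix after <S> is empty (adds nothing new); in <K>→<S> <K> <K>, <S> is followed by <K> <K> with FIRST {λ, t, v}; in <K>→<S> <K> <K>, the suffix after <S> is nullable, so FOLLOW(<S>) ⊇ FOLLOW(<K>) = {t, v}. Thus FOLLOW(<S>) = {$, t, v}.

{t, v}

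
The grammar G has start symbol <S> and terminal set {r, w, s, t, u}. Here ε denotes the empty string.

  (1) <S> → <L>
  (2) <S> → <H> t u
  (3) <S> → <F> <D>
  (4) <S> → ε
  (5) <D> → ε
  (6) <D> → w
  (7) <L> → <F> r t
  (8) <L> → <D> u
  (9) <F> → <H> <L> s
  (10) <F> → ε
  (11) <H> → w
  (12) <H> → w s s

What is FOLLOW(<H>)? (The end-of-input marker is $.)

FIRST(<D>): from <D>→ε we get {ε}; from <D>→w we get {w}. So FIRST(<D>) = {ε, w}.
FIRST(<H>): from <H>→w we get {w}; from <H>→w s s we get {w}. So FIRST(<H>) = {w}.
FIRST(<F>): from <F>→<H> <L> s we get {w}; from <F>→ε we get {ε}. So FIRST(<F>) = {ε, w}.
FIRST(<L>): from <L>→<F> r t we get {r, w}; from <L>→<D> u we get {u, w}. So FIRST(<L>) = {r, u, w}.
FIRST(<S>): from <S>→<L> we get {r, u, w}; from <S>→<H> t u we get {w}; from <S>→<F> <D> we get {ε, w}; from <S>→ε we get {ε}. So FIRST(<S>) = {ε, r, u, w}.
FOLLOW(<S>) includes $ since <S> is the start symbol.
FOLLOW(<S>): <S> appears on no right-hand side. Thus FOLLOW(<S>) = {$}.
FOLLOW(<D>): in <S>→<F> <D>, the suffix after <D> is empty, so FOLLOW(<D>) ⊇ FOLLOW(<S>) = {$}; in <L>→<D> u, <D> is followed by u with FIRST {u}. Thus FOLLOW(<D>) = {$, u}.
FOLLOW(<L>): in <S>→<L>, the suffix after <L> is empty, so FOLLOW(<L>) ⊇ FOLLOW(<S>) = {$}; in <F>→<H> <L> s, <L> is followed by s with FIRST {s}. Thus FOLLOW(<L>) = {$, s}.
FOLLOW(<F>): in <S>→<F> <D>, <F> is followed by <D> with FIRST {ε, w}; in <S>→<F> <D>, the suffix after <F> is nullable, so FOLLOW(<F>) ⊇ FOLLOW(<S>) = {$}; in <L>→<F> r t, <F> is followed by r t with FIRST {r}. Thus FOLLOW(<F>) = {$, r, w}.
FOLLOW(<H>): in <S>→<H> t u, <H> is followed by t u with FIRST {t}; in <F>→<H> <L> s, <H> is followed by <L> s with FIRST {r, u, w}. Thus FOLLOW(<H>) = {r, t, u, w}.

{r, t, u, w}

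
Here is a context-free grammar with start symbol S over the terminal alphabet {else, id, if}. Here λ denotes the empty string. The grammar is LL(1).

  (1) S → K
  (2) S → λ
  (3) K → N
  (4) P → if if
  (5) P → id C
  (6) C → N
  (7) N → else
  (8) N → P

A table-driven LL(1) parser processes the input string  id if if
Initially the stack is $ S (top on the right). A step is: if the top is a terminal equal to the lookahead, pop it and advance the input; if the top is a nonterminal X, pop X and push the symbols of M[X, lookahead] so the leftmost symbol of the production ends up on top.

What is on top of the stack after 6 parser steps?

step 1: stack=$ S  input=id if if $  — expand S → K
step 2: stack=$ K  input=id if if $  — expand K → N
step 3: stack=$ N  input=id if if $  — expand N → P
step 4: stack=$ P  input=id if if $  — expand P → id C
step 5: stack=$ C id  input=id if if $  — match id
step 6: stack=$ C  input=if if $  — expand C → N
Stack after step 6: $ N (top = N).

N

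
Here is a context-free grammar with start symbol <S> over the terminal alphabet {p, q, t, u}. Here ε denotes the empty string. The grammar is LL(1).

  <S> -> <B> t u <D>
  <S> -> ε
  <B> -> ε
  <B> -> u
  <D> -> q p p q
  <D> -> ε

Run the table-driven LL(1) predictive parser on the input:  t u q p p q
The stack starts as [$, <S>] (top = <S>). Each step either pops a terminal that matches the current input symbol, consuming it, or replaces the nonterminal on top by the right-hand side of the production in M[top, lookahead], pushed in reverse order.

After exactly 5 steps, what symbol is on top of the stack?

step 1: stack=$ <S>  input=t u q p p q $  — expand <S> -> <B> t u <D>
step 2: stack=$ <D> u t <B>  input=t u q p p q $  — expand <B> -> ε
step 3: stack=$ <D> u t  input=t u q p p q $  — match t
step 4: stack=$ <D> u  input=u q p p q $  — match u
step 5: stack=$ <D>  input=q p p q $  — expand <D> -> q p p q
Stack after step 5: $ q p p q (top = q).

q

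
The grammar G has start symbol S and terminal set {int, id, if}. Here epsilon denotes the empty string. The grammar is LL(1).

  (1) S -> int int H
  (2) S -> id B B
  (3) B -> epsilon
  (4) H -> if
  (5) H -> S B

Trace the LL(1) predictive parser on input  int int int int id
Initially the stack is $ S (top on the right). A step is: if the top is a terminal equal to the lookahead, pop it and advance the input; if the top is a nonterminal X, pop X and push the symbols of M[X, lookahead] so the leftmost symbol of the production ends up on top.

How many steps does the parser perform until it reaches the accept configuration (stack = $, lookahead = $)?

14

step 1: stack=$ S  input=int int int int id $  — expand S -> int int H
step 2: stack=$ H int int  input=int int int int id $  — match int
step 3: stack=$ H int  input=int int int id $  — match int
step 4: stack=$ H  input=int int id $  — expand H -> S B
step 5: stack=$ B S  input=int int id $  — expand S -> int int H
step 6: stack=$ B H int int  input=int int id $  — match int
step 7: stack=$ B H int  input=int id $  — match int
step 8: stack=$ B H  input=id $  — expand H -> S B
step 9: stack=$ B B S  input=id $  — expand S -> id B B
step 10: stack=$ B B B B id  input=id $  — match id
step 11: stack=$ B B B B  input=$  — expand B -> epsilon
step 12: stack=$ B B B  input=$  — expand B -> epsilon
step 13: stack=$ B B  input=$  — expand B -> epsilon
step 14: stack=$ B  input=$  — expand B -> epsilon
Accept reached after 14 steps.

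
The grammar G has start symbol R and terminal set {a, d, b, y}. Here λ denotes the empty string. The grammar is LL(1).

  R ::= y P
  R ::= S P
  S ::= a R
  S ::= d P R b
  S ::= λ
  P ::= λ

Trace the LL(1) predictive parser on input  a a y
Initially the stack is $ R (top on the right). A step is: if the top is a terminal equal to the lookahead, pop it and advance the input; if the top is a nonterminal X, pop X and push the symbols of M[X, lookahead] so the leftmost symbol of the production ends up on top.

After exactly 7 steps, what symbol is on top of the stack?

y

     Stack      Input    Action
  1  $ R        a a y $  expand R ::= S P
  2  $ P S      a a y $  expand S ::= a R
  3  $ P R a    a a y $  match a
  4  $ P R      a y $    expand R ::= S P
  5  $ P P S    a y $    expand S ::= a R
  6  $ P P R a  a y $    match a
  7  $ P P R    y $      expand R ::= y P
Stack after step 7: $ P P P y (top = y).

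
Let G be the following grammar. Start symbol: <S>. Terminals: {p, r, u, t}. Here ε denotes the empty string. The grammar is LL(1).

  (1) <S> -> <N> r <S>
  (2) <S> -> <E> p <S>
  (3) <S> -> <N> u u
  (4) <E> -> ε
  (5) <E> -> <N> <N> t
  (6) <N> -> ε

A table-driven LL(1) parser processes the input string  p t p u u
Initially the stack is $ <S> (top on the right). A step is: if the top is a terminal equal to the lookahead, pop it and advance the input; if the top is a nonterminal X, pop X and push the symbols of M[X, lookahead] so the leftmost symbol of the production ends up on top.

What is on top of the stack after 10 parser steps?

<N>

      Stack              Input        Action
   1  $ <S>              p t p u u $  expand <S> -> <E> p <S>
   2  $ <S> p <E>        p t p u u $  expand <E> -> ε
   3  $ <S> p            p t p u u $  match p
   4  $ <S>              t p u u $    expand <S> -> <E> p <S>
   5  $ <S> p <E>        t p u u $    expand <E> -> <N> <N> t
   6  $ <S> p t <N> <N>  t p u u $    expand <N> -> ε
   7  $ <S> p t <N>      t p u u $    expand <N> -> ε
   8  $ <S> p t          t p u u $    match t
   9  $ <S> p            p u u $      match p
  10  $ <S>              u u $        expand <S> -> <N> u u
Stack after step 10: $ u u <N> (top = <N>).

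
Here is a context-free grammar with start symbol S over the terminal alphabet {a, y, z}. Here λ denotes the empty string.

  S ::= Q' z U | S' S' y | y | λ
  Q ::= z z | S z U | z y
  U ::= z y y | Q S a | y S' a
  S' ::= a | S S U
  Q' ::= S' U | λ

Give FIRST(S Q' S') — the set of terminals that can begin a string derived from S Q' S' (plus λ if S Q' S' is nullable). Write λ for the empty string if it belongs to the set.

{a, y, z}

FIRST(S) = {λ, a, y, z}  (via Q' z U, S' S' y)
FIRST(Q) = {a, y, z}  (via S z U)
FIRST(U) = {a, y, z}  (via Q S a)
FIRST(S') = {a, y, z}  (via S S U)
FIRST(Q') = {λ, a, y, z}  (via S' U)
FIRST(S Q' S'): take FIRST of each symbol in turn, carrying on past any symbol whose FIRST contains λ; result {a, y, z}.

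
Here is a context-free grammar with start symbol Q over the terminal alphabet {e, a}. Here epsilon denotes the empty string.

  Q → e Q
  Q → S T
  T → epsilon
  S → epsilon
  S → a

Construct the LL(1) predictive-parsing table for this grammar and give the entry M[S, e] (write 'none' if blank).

FIRST(T) = {epsilon}
FIRST(S) = {epsilon, a}
FIRST(Q) = {epsilon, a, e}  (via S T)
FOLLOW(Q) includes $ since Q is the start symbol.
FOLLOW(Q): in Q→e Q, the suffix after Q is empty (adds nothing new). Thus FOLLOW(Q) = {$}.
FOLLOW(S): in Q→S T, S is followed by T with FIRST {epsilon}; in Q→S T, the suffix after S is nullable, so FOLLOW(S) ⊇ FOLLOW(Q) = {$}. Thus FOLLOW(S) = {$}.
For S → epsilon: FIRST(epsilon) = {epsilon}, so it goes in M[S, t] for t ∈ {}; since epsilon ∈ FIRST, also for every t ∈ FOLLOW(S) = {$}.
For S → a: FIRST(a) = {a}, so it goes in M[S, t] for t ∈ {a}.
None of these place a production in M[S, e].

none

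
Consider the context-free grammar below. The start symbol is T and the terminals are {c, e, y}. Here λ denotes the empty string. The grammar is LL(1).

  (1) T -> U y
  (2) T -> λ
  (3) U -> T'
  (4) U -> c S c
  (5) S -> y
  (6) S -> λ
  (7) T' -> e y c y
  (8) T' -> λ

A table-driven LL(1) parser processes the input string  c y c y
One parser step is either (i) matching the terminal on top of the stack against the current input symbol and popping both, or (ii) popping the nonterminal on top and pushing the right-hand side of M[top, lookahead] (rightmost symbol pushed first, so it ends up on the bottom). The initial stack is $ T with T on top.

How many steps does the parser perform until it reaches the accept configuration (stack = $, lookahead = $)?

7

     Stack      Input      Action
  1  $ T        c y c y $  expand T -> U y
  2  $ y U      c y c y $  expand U -> c S c
  3  $ y c S c  c y c y $  match c
  4  $ y c S    y c y $    expand S -> y
  5  $ y c y    y c y $    match y
  6  $ y c      c y $      match c
  7  $ y        y $        match y
Accept reached after 7 steps.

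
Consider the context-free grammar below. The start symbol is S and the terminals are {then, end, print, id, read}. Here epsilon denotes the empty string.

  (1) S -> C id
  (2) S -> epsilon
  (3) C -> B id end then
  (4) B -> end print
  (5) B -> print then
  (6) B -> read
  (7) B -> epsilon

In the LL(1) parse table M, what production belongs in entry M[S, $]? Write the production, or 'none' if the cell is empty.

S -> epsilon

FIRST(B): from B->end print we get {end}; from B->print then we get {print}; from B->read we get {read}; from B->epsilon we get {epsilon}. So FIRST(B) = {epsilon, end, print, read}.
FIRST(C): from C->B id end then we get {end, id, print, read}. So FIRST(C) = {end, id, print, read}.
FIRST(S): from S->C id we get {end, id, print, read}; from S->epsilon we get {epsilon}. So FIRST(S) = {epsilon, end, id, print, read}.
FOLLOW(S) includes $ since S is the start symbol.
FOLLOW(S): S appears on no right-hand side. Thus FOLLOW(S) = {$}.
For S -> C id: FIRST(C id) = {end, id, print, read}, so it goes in M[S, t] for t ∈ {end, id, print, read}.
For S -> epsilon: FIRST(epsilon) = {epsilon}, so it goes in M[S, t] for t ∈ {}; since epsilon ∈ FIRST, also for every t ∈ FOLLOW(S) = {$}.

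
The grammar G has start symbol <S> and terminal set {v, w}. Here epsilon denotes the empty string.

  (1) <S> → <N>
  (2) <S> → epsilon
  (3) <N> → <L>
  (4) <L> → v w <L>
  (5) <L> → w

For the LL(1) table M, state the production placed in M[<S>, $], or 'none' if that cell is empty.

FIRST(<L>) = {v, w}
FIRST(<N>) = {v, w}  (via <L>)
FIRST(<S>) = {epsilon, v, w}  (via <N>)
FOLLOW(<S>) includes $ since <S> is the start symbol.
FOLLOW(<S>): <S> appears on no right-hand side. Thus FOLLOW(<S>) = {$}.
For <S> → <N>: FIRST(<N>) = {v, w}, so it goes in M[<S>, t] for t ∈ {v, w}.
For <S> → epsilon: FIRST(epsilon) = {epsilon}, so it goes in M[<S>, t] for t ∈ {}; since epsilon ∈ FIRST, also for every t ∈ FOLLOW(<S>) = {$}.

<S> → epsilon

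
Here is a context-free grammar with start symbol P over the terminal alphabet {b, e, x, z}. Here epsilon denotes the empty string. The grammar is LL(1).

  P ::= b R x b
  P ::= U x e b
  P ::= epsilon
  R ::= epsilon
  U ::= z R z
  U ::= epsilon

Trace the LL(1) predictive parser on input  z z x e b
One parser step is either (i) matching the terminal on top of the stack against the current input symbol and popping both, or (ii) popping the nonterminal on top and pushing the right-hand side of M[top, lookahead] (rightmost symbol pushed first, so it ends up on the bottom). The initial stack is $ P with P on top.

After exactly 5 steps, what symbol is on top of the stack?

step 1: stack=$ P  input=z z x e b $  — expand P ::= U x e b
step 2: stack=$ b e x U  input=z z x e b $  — expand U ::= z R z
step 3: stack=$ b e x z R z  input=z z x e b $  — match z
step 4: stack=$ b e x z R  input=z x e b $  — expand R ::= epsilon
step 5: stack=$ b e x z  input=z x e b $  — match z
Stack after step 5: $ b e x (top = x).

x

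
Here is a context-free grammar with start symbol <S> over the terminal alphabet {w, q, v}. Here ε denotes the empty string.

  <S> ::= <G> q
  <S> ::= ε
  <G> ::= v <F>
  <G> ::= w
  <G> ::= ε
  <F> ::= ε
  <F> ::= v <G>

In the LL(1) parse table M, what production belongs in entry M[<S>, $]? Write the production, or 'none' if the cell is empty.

FIRST(<G>) = {ε, v, w}
FIRST(<F>) = {ε, v}
FIRST(<S>) = {ε, q, v, w}  (via <G> q)
FOLLOW(<S>) includes $ since <S> is the start symbol.
FOLLOW(<S>): <S> appears on no right-hand side. Thus FOLLOW(<S>) = {$}.
For <S> ::= <G> q: FIRST(<G> q) = {q, v, w}, so it goes in M[<S>, t] for t ∈ {q, v, w}.
For <S> ::= ε: FIRST(ε) = {ε}, so it goes in M[<S>, t] for t ∈ {}; since ε ∈ FIRST, also for every t ∈ FOLLOW(<S>) = {$}.

<S> ::= ε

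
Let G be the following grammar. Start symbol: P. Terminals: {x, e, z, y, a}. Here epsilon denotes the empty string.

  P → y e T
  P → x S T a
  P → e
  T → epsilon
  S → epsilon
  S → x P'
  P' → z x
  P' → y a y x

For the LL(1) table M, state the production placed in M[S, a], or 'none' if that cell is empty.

FIRST(P): from P→y e T we get {y}; from P→x S T a we get {x}; from P→e we get {e}. So FIRST(P) = {e, x, y}.
FIRST(T): from T→epsilon we get {epsilon}. So FIRST(T) = {epsilon}.
FIRST(S): from S→epsilon we get {epsilon}; from S→x P' we get {x}. So FIRST(S) = {epsilon, x}.
FIRST(P'): from P'→z x we get {z}; from P'→y a y x we get {y}. So FIRST(P') = {y, z}.
FOLLOW(P) includes $ since P is the start symbol.
FOLLOW(S): in P→x S T a, S is followed by T a with FIRST {a}. Thus FOLLOW(S) = {a}.
For S → epsilon: FIRST(epsilon) = {epsilon}, so it goes in M[S, t] for t ∈ {}; since epsilon ∈ FIRST, also for every t ∈ FOLLOW(S) = {a}.
For S → x P': FIRST(x P') = {x}, so it goes in M[S, t] for t ∈ {x}.

S → epsilon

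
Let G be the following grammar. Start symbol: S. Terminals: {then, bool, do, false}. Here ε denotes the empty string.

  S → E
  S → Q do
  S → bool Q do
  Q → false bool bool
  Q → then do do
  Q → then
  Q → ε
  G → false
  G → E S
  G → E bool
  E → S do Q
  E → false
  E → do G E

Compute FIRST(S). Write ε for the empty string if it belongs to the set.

FIRST(Q): from Q→false bool bool we get {false}; from Q→then do do we get {then}; from Q→then we get {then}; from Q→ε we get {ε}. So FIRST(Q) = {ε, false, then}.
FIRST(S): from S→E we get {bool, do, false, then}; from S→Q do we get {do, false, then}; from S→bool Q do we get {bool}. So FIRST(S) = {bool, do, false, then}.
FIRST(E): from E→S do Q we get {bool, do, false, then}; from E→false we get {false}; from E→do G E we get {do}. So FIRST(E) = {bool, do, false, then}.
FIRST(G): from G→false we get {false}; from G→E S we get {bool, do, false, then}; from G→E bool we get {bool, do, false, then}. So FIRST(G) = {bool, do, false, then}.

{bool, do, false, then}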